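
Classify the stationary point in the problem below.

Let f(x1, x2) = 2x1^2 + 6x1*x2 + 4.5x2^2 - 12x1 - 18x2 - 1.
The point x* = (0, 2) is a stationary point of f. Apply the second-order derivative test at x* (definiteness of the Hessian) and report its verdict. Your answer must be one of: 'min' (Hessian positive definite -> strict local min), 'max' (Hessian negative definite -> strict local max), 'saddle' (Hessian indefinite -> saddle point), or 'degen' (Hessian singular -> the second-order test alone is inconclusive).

Compute the Hessian H = grad^2 f:
  H = [[4, 6], [6, 9]]
Verify stationarity: grad f(x*) = H x* + g = (0, 0).
Eigenvalues of H: 0, 13.
H has a zero eigenvalue (singular; positive semidefinite but not definite), so H is neither positive definite, negative definite, nor indefinite. The second-order test alone is inconclusive -> degen.
(Indeed, f is constant along the null direction of H through x*, so x* is not a strict local extremum.)

degen


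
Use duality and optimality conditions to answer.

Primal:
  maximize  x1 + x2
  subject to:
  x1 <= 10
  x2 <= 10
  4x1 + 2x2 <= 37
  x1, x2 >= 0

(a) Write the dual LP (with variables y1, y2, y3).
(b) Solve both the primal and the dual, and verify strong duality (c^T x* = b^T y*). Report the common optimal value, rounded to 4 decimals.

The standard primal-dual pair for 'max c^T x s.t. A x <= b, x >= 0' is:
  Dual:  min b^T y  s.t.  A^T y >= c,  y >= 0.

So the dual LP is:
  minimize  10y1 + 10y2 + 37y3
  subject to:
    y1 + 4y3 >= 1
    y2 + 2y3 >= 1
    y1, y2, y3 >= 0

Solving the primal: x* = (4.25, 10).
  primal value c^T x* = 14.25.
Solving the dual: y* = (0, 0.5, 0.25).
  dual value b^T y* = 14.25.
Strong duality: c^T x* = b^T y*. Confirmed.

14.25


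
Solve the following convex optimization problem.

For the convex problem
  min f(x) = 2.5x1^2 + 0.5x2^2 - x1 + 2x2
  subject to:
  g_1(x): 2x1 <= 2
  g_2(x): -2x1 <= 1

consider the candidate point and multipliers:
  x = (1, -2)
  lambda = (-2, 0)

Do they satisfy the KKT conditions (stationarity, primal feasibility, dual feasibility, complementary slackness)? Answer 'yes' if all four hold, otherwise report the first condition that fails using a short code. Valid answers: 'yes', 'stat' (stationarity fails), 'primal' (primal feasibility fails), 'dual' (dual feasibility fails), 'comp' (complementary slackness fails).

Gradient of f: grad f(x) = Q x + c = (4, 0)
Constraint values g_i(x) = a_i^T x - b_i:
  g_1((1, -2)) = 0
  g_2((1, -2)) = -3
Stationarity residual: grad f(x) + sum_i lambda_i a_i = (0, 0)
  -> stationarity OK
Primal feasibility (all g_i <= 0): OK
Dual feasibility (all lambda_i >= 0): FAILS
Complementary slackness (lambda_i * g_i(x) = 0 for all i): OK

Verdict: the first failing condition is dual_feasibility -> dual.

dual


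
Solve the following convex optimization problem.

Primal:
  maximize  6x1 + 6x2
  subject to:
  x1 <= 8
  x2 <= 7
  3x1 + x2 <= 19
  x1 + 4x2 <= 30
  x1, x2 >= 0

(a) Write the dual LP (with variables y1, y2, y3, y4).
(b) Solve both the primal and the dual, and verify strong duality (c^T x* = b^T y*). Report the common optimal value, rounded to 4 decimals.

The standard primal-dual pair for 'max c^T x s.t. A x <= b, x >= 0' is:
  Dual:  min b^T y  s.t.  A^T y >= c,  y >= 0.

So the dual LP is:
  minimize  8y1 + 7y2 + 19y3 + 30y4
  subject to:
    y1 + 3y3 + y4 >= 6
    y2 + y3 + 4y4 >= 6
    y1, y2, y3, y4 >= 0

Solving the primal: x* = (4.1818, 6.4545).
  primal value c^T x* = 63.8182.
Solving the dual: y* = (0, 0, 1.6364, 1.0909).
  dual value b^T y* = 63.8182.
Strong duality: c^T x* = b^T y*. Confirmed.

63.8182


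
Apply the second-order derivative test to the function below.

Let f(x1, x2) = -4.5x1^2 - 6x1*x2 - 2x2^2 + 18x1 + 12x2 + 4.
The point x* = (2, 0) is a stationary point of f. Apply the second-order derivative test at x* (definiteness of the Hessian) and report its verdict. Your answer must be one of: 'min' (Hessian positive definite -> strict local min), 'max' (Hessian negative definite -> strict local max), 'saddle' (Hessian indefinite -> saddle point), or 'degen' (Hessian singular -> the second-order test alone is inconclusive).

Compute the Hessian H = grad^2 f:
  H = [[-9, -6], [-6, -4]]
Verify stationarity: grad f(x*) = H x* + g = (0, 0).
Eigenvalues of H: -13, 0.
H has a zero eigenvalue (singular; negative semidefinite but not definite), so H is neither positive definite, negative definite, nor indefinite. The second-order test alone is inconclusive -> degen.
(Indeed, f is constant along the null direction of H through x*, so x* is not a strict local extremum.)

degen


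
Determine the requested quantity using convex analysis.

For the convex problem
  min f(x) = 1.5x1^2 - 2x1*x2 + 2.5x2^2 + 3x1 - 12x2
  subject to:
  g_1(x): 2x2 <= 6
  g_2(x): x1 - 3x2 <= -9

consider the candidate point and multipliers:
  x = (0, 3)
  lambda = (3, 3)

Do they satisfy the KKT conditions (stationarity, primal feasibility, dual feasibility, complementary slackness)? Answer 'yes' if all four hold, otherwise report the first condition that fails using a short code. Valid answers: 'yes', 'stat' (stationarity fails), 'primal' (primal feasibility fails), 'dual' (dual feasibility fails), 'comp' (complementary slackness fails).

Gradient of f: grad f(x) = Q x + c = (-3, 3)
Constraint values g_i(x) = a_i^T x - b_i:
  g_1((0, 3)) = 0
  g_2((0, 3)) = 0
Stationarity residual: grad f(x) + sum_i lambda_i a_i = (0, 0)
  -> stationarity OK
Primal feasibility (all g_i <= 0): OK
Dual feasibility (all lambda_i >= 0): OK
Complementary slackness (lambda_i * g_i(x) = 0 for all i): OK

Verdict: yes, KKT holds.

yes


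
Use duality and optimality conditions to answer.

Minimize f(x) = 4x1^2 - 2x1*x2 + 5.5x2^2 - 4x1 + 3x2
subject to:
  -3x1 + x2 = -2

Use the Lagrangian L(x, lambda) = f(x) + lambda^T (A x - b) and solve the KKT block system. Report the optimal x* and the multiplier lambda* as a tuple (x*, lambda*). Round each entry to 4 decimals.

Form the Lagrangian:
  L(x, lambda) = (1/2) x^T Q x + c^T x + lambda^T (A x - b)
Stationarity (grad_x L = 0): Q x + c + A^T lambda = 0.
Primal feasibility: A x = b.

This gives the KKT block system:
  [ Q   A^T ] [ x     ]   [-c ]
  [ A    0  ] [ lambda ] = [ b ]

Solving the linear system:
  x*      = (0.6, -0.2)
  lambda* = (0.4)
  f(x*)   = -1.1

x* = (0.6, -0.2), lambda* = (0.4)


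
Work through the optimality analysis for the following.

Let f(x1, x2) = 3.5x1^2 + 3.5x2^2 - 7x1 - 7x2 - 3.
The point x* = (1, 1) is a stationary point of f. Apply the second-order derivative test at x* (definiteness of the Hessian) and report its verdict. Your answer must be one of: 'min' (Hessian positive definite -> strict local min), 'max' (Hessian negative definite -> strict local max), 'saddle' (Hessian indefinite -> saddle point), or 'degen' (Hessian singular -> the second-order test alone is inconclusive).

Compute the Hessian H = grad^2 f:
  H = [[7, 0], [0, 7]]
Verify stationarity: grad f(x*) = H x* + g = (0, 0).
Eigenvalues of H: 7, 7.
Both eigenvalues > 0, so H is positive definite -> x* is a strict local min.

min


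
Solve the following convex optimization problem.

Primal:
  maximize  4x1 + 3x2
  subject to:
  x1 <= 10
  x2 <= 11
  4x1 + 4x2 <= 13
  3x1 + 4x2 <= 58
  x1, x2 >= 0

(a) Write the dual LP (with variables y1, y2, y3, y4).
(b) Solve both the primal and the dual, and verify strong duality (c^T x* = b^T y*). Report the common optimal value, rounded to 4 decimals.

The standard primal-dual pair for 'max c^T x s.t. A x <= b, x >= 0' is:
  Dual:  min b^T y  s.t.  A^T y >= c,  y >= 0.

So the dual LP is:
  minimize  10y1 + 11y2 + 13y3 + 58y4
  subject to:
    y1 + 4y3 + 3y4 >= 4
    y2 + 4y3 + 4y4 >= 3
    y1, y2, y3, y4 >= 0

Solving the primal: x* = (3.25, 0).
  primal value c^T x* = 13.
Solving the dual: y* = (0, 0, 1, 0).
  dual value b^T y* = 13.
Strong duality: c^T x* = b^T y*. Confirmed.

13


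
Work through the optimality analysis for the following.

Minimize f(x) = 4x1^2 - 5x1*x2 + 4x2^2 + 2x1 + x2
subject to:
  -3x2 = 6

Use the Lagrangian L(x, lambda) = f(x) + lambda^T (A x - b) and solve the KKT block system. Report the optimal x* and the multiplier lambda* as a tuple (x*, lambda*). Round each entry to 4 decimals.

Form the Lagrangian:
  L(x, lambda) = (1/2) x^T Q x + c^T x + lambda^T (A x - b)
Stationarity (grad_x L = 0): Q x + c + A^T lambda = 0.
Primal feasibility: A x = b.

This gives the KKT block system:
  [ Q   A^T ] [ x     ]   [-c ]
  [ A    0  ] [ lambda ] = [ b ]

Solving the linear system:
  x*      = (-1.5, -2)
  lambda* = (-2.5)
  f(x*)   = 5

x* = (-1.5, -2), lambda* = (-2.5)


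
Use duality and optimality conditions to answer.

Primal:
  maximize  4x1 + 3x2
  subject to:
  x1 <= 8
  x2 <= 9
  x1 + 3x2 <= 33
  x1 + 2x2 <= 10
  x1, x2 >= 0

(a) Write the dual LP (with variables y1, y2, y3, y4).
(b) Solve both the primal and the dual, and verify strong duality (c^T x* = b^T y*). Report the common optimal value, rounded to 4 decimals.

The standard primal-dual pair for 'max c^T x s.t. A x <= b, x >= 0' is:
  Dual:  min b^T y  s.t.  A^T y >= c,  y >= 0.

So the dual LP is:
  minimize  8y1 + 9y2 + 33y3 + 10y4
  subject to:
    y1 + y3 + y4 >= 4
    y2 + 3y3 + 2y4 >= 3
    y1, y2, y3, y4 >= 0

Solving the primal: x* = (8, 1).
  primal value c^T x* = 35.
Solving the dual: y* = (2.5, 0, 0, 1.5).
  dual value b^T y* = 35.
Strong duality: c^T x* = b^T y*. Confirmed.

35


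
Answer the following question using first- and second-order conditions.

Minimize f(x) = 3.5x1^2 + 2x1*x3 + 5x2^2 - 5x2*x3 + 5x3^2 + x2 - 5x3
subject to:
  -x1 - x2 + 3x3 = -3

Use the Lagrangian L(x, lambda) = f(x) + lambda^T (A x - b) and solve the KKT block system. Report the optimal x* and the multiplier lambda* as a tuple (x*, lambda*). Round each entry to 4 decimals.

Form the Lagrangian:
  L(x, lambda) = (1/2) x^T Q x + c^T x + lambda^T (A x - b)
Stationarity (grad_x L = 0): Q x + c + A^T lambda = 0.
Primal feasibility: A x = b.

This gives the KKT block system:
  [ Q   A^T ] [ x     ]   [-c ]
  [ A    0  ] [ lambda ] = [ b ]

Solving the linear system:
  x*      = (0.7428, -0.1392, -0.7988)
  lambda* = (3.6021)
  f(x*)   = 7.3306

x* = (0.7428, -0.1392, -0.7988), lambda* = (3.6021)


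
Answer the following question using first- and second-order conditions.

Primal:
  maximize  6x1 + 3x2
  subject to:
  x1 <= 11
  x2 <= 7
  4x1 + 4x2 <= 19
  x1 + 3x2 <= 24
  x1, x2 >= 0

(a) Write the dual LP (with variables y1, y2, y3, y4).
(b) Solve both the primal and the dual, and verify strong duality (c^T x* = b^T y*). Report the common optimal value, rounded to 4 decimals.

The standard primal-dual pair for 'max c^T x s.t. A x <= b, x >= 0' is:
  Dual:  min b^T y  s.t.  A^T y >= c,  y >= 0.

So the dual LP is:
  minimize  11y1 + 7y2 + 19y3 + 24y4
  subject to:
    y1 + 4y3 + y4 >= 6
    y2 + 4y3 + 3y4 >= 3
    y1, y2, y3, y4 >= 0

Solving the primal: x* = (4.75, 0).
  primal value c^T x* = 28.5.
Solving the dual: y* = (0, 0, 1.5, 0).
  dual value b^T y* = 28.5.
Strong duality: c^T x* = b^T y*. Confirmed.

28.5


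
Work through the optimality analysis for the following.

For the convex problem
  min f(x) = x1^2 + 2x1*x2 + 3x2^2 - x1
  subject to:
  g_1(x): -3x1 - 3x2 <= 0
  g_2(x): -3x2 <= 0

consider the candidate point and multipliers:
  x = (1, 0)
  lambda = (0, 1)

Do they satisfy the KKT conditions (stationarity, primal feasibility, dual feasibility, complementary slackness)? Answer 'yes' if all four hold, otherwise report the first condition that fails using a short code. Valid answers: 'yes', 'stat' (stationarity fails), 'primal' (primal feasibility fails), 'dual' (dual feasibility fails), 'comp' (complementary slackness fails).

Gradient of f: grad f(x) = Q x + c = (1, 2)
Constraint values g_i(x) = a_i^T x - b_i:
  g_1((1, 0)) = -3
  g_2((1, 0)) = 0
Stationarity residual: grad f(x) + sum_i lambda_i a_i = (1, -1)
  -> stationarity FAILS
Primal feasibility (all g_i <= 0): OK
Dual feasibility (all lambda_i >= 0): OK
Complementary slackness (lambda_i * g_i(x) = 0 for all i): OK

Verdict: the first failing condition is stationarity -> stat.

stat


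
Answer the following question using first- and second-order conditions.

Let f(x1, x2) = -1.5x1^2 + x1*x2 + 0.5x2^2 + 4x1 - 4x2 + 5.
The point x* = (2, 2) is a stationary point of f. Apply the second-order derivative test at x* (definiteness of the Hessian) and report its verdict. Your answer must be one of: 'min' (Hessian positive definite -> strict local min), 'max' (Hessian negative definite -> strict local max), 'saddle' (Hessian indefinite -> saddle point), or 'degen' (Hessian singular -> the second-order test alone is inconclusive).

Compute the Hessian H = grad^2 f:
  H = [[-3, 1], [1, 1]]
Verify stationarity: grad f(x*) = H x* + g = (0, 0).
Eigenvalues of H: -3.2361, 1.2361.
Eigenvalues have mixed signs, so H is indefinite -> x* is a saddle point.

saddle


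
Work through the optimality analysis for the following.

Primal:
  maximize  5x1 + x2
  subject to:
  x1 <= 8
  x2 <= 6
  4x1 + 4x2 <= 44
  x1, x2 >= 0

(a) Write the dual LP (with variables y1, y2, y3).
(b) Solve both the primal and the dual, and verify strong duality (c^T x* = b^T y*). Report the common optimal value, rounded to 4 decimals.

The standard primal-dual pair for 'max c^T x s.t. A x <= b, x >= 0' is:
  Dual:  min b^T y  s.t.  A^T y >= c,  y >= 0.

So the dual LP is:
  minimize  8y1 + 6y2 + 44y3
  subject to:
    y1 + 4y3 >= 5
    y2 + 4y3 >= 1
    y1, y2, y3 >= 0

Solving the primal: x* = (8, 3).
  primal value c^T x* = 43.
Solving the dual: y* = (4, 0, 0.25).
  dual value b^T y* = 43.
Strong duality: c^T x* = b^T y*. Confirmed.

43


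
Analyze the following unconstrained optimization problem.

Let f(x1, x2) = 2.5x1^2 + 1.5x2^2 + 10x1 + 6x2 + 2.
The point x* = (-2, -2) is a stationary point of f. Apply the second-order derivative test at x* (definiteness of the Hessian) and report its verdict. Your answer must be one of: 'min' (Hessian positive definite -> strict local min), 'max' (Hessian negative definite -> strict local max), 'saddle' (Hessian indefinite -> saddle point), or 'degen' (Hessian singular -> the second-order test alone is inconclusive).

Compute the Hessian H = grad^2 f:
  H = [[5, 0], [0, 3]]
Verify stationarity: grad f(x*) = H x* + g = (0, 0).
Eigenvalues of H: 3, 5.
Both eigenvalues > 0, so H is positive definite -> x* is a strict local min.

min


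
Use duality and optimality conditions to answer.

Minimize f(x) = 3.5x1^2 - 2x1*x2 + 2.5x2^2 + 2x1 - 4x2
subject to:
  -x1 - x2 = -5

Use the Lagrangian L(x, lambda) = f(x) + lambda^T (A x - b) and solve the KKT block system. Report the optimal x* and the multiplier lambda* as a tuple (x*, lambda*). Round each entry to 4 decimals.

Form the Lagrangian:
  L(x, lambda) = (1/2) x^T Q x + c^T x + lambda^T (A x - b)
Stationarity (grad_x L = 0): Q x + c + A^T lambda = 0.
Primal feasibility: A x = b.

This gives the KKT block system:
  [ Q   A^T ] [ x     ]   [-c ]
  [ A    0  ] [ lambda ] = [ b ]

Solving the linear system:
  x*      = (1.8125, 3.1875)
  lambda* = (8.3125)
  f(x*)   = 16.2188

x* = (1.8125, 3.1875), lambda* = (8.3125)


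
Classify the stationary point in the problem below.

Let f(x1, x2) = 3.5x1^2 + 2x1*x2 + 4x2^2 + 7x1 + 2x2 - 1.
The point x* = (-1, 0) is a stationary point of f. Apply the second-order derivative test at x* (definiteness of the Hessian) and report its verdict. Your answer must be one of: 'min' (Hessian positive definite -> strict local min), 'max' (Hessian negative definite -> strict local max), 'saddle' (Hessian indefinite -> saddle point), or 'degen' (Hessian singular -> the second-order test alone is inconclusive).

Compute the Hessian H = grad^2 f:
  H = [[7, 2], [2, 8]]
Verify stationarity: grad f(x*) = H x* + g = (0, 0).
Eigenvalues of H: 5.4384, 9.5616.
Both eigenvalues > 0, so H is positive definite -> x* is a strict local min.

min


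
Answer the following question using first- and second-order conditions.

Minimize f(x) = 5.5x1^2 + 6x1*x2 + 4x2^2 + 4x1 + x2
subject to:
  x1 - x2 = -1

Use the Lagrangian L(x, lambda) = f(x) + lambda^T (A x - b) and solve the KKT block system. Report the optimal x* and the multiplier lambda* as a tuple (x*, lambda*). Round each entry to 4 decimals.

Form the Lagrangian:
  L(x, lambda) = (1/2) x^T Q x + c^T x + lambda^T (A x - b)
Stationarity (grad_x L = 0): Q x + c + A^T lambda = 0.
Primal feasibility: A x = b.

This gives the KKT block system:
  [ Q   A^T ] [ x     ]   [-c ]
  [ A    0  ] [ lambda ] = [ b ]

Solving the linear system:
  x*      = (-0.6129, 0.3871)
  lambda* = (0.4194)
  f(x*)   = -0.8226

x* = (-0.6129, 0.3871), lambda* = (0.4194)


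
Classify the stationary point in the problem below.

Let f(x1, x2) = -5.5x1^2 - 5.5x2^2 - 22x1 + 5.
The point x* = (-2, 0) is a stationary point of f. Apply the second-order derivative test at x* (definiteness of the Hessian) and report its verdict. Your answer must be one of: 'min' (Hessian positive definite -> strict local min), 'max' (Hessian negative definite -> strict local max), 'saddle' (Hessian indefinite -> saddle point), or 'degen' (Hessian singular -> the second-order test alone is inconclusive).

Compute the Hessian H = grad^2 f:
  H = [[-11, 0], [0, -11]]
Verify stationarity: grad f(x*) = H x* + g = (0, 0).
Eigenvalues of H: -11, -11.
Both eigenvalues < 0, so H is negative definite -> x* is a strict local max.

max


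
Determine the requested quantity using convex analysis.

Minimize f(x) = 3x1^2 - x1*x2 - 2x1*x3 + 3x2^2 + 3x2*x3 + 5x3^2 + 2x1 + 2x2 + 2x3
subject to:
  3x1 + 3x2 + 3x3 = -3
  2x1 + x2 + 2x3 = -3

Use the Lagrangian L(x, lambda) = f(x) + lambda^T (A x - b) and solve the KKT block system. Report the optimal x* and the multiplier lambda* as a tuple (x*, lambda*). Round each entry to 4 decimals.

Form the Lagrangian:
  L(x, lambda) = (1/2) x^T Q x + c^T x + lambda^T (A x - b)
Stationarity (grad_x L = 0): Q x + c + A^T lambda = 0.
Primal feasibility: A x = b.

This gives the KKT block system:
  [ Q   A^T ] [ x     ]   [-c ]
  [ A    0  ] [ lambda ] = [ b ]

Solving the linear system:
  x*      = (-1, 1, -1)
  lambda* = (-5, 9)
  f(x*)   = 5

x* = (-1, 1, -1), lambda* = (-5, 9)


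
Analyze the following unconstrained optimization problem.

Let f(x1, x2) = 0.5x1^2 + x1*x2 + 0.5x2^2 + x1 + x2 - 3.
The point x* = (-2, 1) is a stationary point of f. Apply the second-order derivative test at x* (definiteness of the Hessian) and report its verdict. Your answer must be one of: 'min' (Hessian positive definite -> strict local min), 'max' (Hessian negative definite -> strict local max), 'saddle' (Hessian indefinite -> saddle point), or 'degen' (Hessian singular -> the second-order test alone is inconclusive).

Compute the Hessian H = grad^2 f:
  H = [[1, 1], [1, 1]]
Verify stationarity: grad f(x*) = H x* + g = (0, 0).
Eigenvalues of H: 0, 2.
H has a zero eigenvalue (singular; positive semidefinite but not definite), so H is neither positive definite, negative definite, nor indefinite. The second-order test alone is inconclusive -> degen.
(Indeed, f is constant along the null direction of H through x*, so x* is not a strict local extremum.)

degen


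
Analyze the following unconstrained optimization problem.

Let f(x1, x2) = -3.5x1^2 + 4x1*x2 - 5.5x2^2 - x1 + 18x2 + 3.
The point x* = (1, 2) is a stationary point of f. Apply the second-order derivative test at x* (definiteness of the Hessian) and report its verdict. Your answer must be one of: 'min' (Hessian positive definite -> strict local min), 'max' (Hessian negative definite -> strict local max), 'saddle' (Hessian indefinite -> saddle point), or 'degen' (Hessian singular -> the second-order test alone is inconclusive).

Compute the Hessian H = grad^2 f:
  H = [[-7, 4], [4, -11]]
Verify stationarity: grad f(x*) = H x* + g = (0, 0).
Eigenvalues of H: -13.4721, -4.5279.
Both eigenvalues < 0, so H is negative definite -> x* is a strict local max.

max


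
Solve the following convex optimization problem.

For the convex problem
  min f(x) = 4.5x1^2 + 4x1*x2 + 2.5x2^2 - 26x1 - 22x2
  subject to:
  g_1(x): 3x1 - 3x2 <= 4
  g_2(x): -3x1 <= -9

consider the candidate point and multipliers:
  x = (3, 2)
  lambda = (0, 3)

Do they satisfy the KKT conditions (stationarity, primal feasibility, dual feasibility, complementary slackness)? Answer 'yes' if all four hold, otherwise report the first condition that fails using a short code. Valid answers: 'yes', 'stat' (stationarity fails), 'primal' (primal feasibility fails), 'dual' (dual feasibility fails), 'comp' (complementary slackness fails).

Gradient of f: grad f(x) = Q x + c = (9, 0)
Constraint values g_i(x) = a_i^T x - b_i:
  g_1((3, 2)) = -1
  g_2((3, 2)) = 0
Stationarity residual: grad f(x) + sum_i lambda_i a_i = (0, 0)
  -> stationarity OK
Primal feasibility (all g_i <= 0): OK
Dual feasibility (all lambda_i >= 0): OK
Complementary slackness (lambda_i * g_i(x) = 0 for all i): OK

Verdict: yes, KKT holds.

yes


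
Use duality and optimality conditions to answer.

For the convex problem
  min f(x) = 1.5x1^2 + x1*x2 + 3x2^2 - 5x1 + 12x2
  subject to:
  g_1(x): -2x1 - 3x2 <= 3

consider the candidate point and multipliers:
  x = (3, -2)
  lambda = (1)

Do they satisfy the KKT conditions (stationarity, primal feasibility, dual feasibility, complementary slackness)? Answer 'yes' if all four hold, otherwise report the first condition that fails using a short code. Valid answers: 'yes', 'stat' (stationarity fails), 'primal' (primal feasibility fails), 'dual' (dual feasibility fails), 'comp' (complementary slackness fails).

Gradient of f: grad f(x) = Q x + c = (2, 3)
Constraint values g_i(x) = a_i^T x - b_i:
  g_1((3, -2)) = -3
Stationarity residual: grad f(x) + sum_i lambda_i a_i = (0, 0)
  -> stationarity OK
Primal feasibility (all g_i <= 0): OK
Dual feasibility (all lambda_i >= 0): OK
Complementary slackness (lambda_i * g_i(x) = 0 for all i): FAILS

Verdict: the first failing condition is complementary_slackness -> comp.

comp


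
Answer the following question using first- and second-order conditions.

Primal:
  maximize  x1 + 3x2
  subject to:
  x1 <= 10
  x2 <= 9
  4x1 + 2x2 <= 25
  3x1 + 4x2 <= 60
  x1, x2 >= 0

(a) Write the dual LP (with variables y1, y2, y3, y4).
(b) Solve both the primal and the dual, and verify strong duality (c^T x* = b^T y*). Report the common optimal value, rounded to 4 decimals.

The standard primal-dual pair for 'max c^T x s.t. A x <= b, x >= 0' is:
  Dual:  min b^T y  s.t.  A^T y >= c,  y >= 0.

So the dual LP is:
  minimize  10y1 + 9y2 + 25y3 + 60y4
  subject to:
    y1 + 4y3 + 3y4 >= 1
    y2 + 2y3 + 4y4 >= 3
    y1, y2, y3, y4 >= 0

Solving the primal: x* = (1.75, 9).
  primal value c^T x* = 28.75.
Solving the dual: y* = (0, 2.5, 0.25, 0).
  dual value b^T y* = 28.75.
Strong duality: c^T x* = b^T y*. Confirmed.

28.75


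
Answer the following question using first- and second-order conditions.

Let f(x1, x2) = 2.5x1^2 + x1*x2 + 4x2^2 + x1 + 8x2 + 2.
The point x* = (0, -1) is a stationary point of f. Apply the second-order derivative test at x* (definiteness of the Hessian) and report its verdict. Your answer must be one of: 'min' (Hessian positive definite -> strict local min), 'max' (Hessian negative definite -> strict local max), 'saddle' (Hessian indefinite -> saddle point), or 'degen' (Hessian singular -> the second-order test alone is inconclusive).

Compute the Hessian H = grad^2 f:
  H = [[5, 1], [1, 8]]
Verify stationarity: grad f(x*) = H x* + g = (0, 0).
Eigenvalues of H: 4.6972, 8.3028.
Both eigenvalues > 0, so H is positive definite -> x* is a strict local min.

min


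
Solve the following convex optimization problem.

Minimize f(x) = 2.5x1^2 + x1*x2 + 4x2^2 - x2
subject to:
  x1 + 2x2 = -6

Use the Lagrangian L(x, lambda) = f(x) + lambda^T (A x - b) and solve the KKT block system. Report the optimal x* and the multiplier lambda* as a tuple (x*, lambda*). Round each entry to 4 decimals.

Form the Lagrangian:
  L(x, lambda) = (1/2) x^T Q x + c^T x + lambda^T (A x - b)
Stationarity (grad_x L = 0): Q x + c + A^T lambda = 0.
Primal feasibility: A x = b.

This gives the KKT block system:
  [ Q   A^T ] [ x     ]   [-c ]
  [ A    0  ] [ lambda ] = [ b ]

Solving the linear system:
  x*      = (-1.5833, -2.2083)
  lambda* = (10.125)
  f(x*)   = 31.4792

x* = (-1.5833, -2.2083), lambda* = (10.125)


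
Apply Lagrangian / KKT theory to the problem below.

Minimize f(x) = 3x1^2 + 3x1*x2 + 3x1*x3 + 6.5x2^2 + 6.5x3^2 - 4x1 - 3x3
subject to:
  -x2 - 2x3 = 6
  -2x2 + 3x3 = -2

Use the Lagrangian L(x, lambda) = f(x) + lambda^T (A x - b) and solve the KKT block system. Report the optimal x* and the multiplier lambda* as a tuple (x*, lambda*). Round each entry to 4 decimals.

Form the Lagrangian:
  L(x, lambda) = (1/2) x^T Q x + c^T x + lambda^T (A x - b)
Stationarity (grad_x L = 0): Q x + c + A^T lambda = 0.
Primal feasibility: A x = b.

This gives the KKT block system:
  [ Q   A^T ] [ x     ]   [-c ]
  [ A    0  ] [ lambda ] = [ b ]

Solving the linear system:
  x*      = (2.6667, -2, -2)
  lambda* = (-13.7143, -2.1429)
  f(x*)   = 36.6667

x* = (2.6667, -2, -2), lambda* = (-13.7143, -2.1429)


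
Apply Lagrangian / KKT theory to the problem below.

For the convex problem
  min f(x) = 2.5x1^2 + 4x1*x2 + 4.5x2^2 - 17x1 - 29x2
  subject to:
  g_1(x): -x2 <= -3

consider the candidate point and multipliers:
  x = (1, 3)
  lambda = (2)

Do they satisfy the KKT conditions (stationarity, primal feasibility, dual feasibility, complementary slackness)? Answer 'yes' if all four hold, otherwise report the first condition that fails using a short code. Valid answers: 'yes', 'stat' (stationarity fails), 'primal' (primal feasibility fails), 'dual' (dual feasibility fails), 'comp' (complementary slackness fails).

Gradient of f: grad f(x) = Q x + c = (0, 2)
Constraint values g_i(x) = a_i^T x - b_i:
  g_1((1, 3)) = 0
Stationarity residual: grad f(x) + sum_i lambda_i a_i = (0, 0)
  -> stationarity OK
Primal feasibility (all g_i <= 0): OK
Dual feasibility (all lambda_i >= 0): OK
Complementary slackness (lambda_i * g_i(x) = 0 for all i): OK

Verdict: yes, KKT holds.

yes


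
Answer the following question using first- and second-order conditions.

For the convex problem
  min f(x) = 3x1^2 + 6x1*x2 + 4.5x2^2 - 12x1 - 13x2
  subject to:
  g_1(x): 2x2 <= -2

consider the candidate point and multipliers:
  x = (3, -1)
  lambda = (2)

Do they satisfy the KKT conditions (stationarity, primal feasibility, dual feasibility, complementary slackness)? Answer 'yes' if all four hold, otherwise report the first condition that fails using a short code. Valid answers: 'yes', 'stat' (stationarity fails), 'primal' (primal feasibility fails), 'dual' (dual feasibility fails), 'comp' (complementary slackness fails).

Gradient of f: grad f(x) = Q x + c = (0, -4)
Constraint values g_i(x) = a_i^T x - b_i:
  g_1((3, -1)) = 0
Stationarity residual: grad f(x) + sum_i lambda_i a_i = (0, 0)
  -> stationarity OK
Primal feasibility (all g_i <= 0): OK
Dual feasibility (all lambda_i >= 0): OK
Complementary slackness (lambda_i * g_i(x) = 0 for all i): OK

Verdict: yes, KKT holds.

yes


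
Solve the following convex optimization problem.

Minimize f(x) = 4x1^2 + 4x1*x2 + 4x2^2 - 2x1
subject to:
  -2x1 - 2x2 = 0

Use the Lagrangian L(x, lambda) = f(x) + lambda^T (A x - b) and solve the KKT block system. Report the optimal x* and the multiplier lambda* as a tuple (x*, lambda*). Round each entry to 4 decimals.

Form the Lagrangian:
  L(x, lambda) = (1/2) x^T Q x + c^T x + lambda^T (A x - b)
Stationarity (grad_x L = 0): Q x + c + A^T lambda = 0.
Primal feasibility: A x = b.

This gives the KKT block system:
  [ Q   A^T ] [ x     ]   [-c ]
  [ A    0  ] [ lambda ] = [ b ]

Solving the linear system:
  x*      = (0.25, -0.25)
  lambda* = (-0.5)
  f(x*)   = -0.25

x* = (0.25, -0.25), lambda* = (-0.5)


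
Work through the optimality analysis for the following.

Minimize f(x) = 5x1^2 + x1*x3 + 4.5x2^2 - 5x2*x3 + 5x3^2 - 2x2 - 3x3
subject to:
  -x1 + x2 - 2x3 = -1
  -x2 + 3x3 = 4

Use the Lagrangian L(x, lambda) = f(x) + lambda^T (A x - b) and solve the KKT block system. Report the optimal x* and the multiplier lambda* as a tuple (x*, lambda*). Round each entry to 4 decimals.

Form the Lagrangian:
  L(x, lambda) = (1/2) x^T Q x + c^T x + lambda^T (A x - b)
Stationarity (grad_x L = 0): Q x + c + A^T lambda = 0.
Primal feasibility: A x = b.

This gives the KKT block system:
  [ Q   A^T ] [ x     ]   [-c ]
  [ A    0  ] [ lambda ] = [ b ]

Solving the linear system:
  x*      = (-1.2192, 1.3425, 1.7808)
  lambda* = (-10.411, -9.2329)
  f(x*)   = 9.2466

x* = (-1.2192, 1.3425, 1.7808), lambda* = (-10.411, -9.2329)


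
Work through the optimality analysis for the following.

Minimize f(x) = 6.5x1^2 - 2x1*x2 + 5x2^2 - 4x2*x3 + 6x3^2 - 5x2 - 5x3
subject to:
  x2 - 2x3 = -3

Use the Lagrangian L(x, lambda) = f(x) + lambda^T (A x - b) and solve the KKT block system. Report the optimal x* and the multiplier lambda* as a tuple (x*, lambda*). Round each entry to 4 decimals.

Form the Lagrangian:
  L(x, lambda) = (1/2) x^T Q x + c^T x + lambda^T (A x - b)
Stationarity (grad_x L = 0): Q x + c + A^T lambda = 0.
Primal feasibility: A x = b.

This gives the KKT block system:
  [ Q   A^T ] [ x     ]   [-c ]
  [ A    0  ] [ lambda ] = [ b ]

Solving the linear system:
  x*      = (0.0796, 0.5177, 1.7588)
  lambda* = (7.0177)
  f(x*)   = 4.8352

x* = (0.0796, 0.5177, 1.7588), lambda* = (7.0177)


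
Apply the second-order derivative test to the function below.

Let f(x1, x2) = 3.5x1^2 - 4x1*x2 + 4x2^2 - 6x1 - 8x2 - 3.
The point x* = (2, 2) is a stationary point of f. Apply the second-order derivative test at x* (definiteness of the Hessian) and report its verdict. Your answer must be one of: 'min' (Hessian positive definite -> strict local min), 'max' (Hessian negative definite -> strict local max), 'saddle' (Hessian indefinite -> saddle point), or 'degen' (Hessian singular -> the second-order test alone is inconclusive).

Compute the Hessian H = grad^2 f:
  H = [[7, -4], [-4, 8]]
Verify stationarity: grad f(x*) = H x* + g = (0, 0).
Eigenvalues of H: 3.4689, 11.5311.
Both eigenvalues > 0, so H is positive definite -> x* is a strict local min.

min


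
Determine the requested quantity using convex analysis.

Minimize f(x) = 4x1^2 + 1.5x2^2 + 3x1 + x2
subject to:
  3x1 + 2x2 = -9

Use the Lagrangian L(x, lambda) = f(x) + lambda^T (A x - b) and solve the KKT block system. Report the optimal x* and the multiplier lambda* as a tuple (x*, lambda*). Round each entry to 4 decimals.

Form the Lagrangian:
  L(x, lambda) = (1/2) x^T Q x + c^T x + lambda^T (A x - b)
Stationarity (grad_x L = 0): Q x + c + A^T lambda = 0.
Primal feasibility: A x = b.

This gives the KKT block system:
  [ Q   A^T ] [ x     ]   [-c ]
  [ A    0  ] [ lambda ] = [ b ]

Solving the linear system:
  x*      = (-1.4746, -2.2881)
  lambda* = (2.9322)
  f(x*)   = 9.839

x* = (-1.4746, -2.2881), lambda* = (2.9322)


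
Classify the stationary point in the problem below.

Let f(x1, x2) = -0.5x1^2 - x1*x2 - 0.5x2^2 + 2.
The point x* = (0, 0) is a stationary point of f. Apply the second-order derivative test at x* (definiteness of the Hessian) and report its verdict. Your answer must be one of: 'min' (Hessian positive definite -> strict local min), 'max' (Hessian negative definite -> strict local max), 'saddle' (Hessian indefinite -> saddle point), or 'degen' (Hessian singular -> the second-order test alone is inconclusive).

Compute the Hessian H = grad^2 f:
  H = [[-1, -1], [-1, -1]]
Verify stationarity: grad f(x*) = H x* + g = (0, 0).
Eigenvalues of H: -2, 0.
H has a zero eigenvalue (singular; negative semidefinite but not definite), so H is neither positive definite, negative definite, nor indefinite. The second-order test alone is inconclusive -> degen.
(Indeed, f is constant along the null direction of H through x*, so x* is not a strict local extremum.)

degen


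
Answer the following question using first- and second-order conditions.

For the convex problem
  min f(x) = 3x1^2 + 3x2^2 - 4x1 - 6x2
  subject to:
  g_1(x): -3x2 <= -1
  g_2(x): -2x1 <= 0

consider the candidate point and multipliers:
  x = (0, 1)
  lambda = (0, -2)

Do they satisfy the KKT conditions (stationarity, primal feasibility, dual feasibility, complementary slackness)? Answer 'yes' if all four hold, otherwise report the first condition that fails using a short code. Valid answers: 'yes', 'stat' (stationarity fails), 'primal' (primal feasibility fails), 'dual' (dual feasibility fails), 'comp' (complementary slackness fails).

Gradient of f: grad f(x) = Q x + c = (-4, 0)
Constraint values g_i(x) = a_i^T x - b_i:
  g_1((0, 1)) = -2
  g_2((0, 1)) = 0
Stationarity residual: grad f(x) + sum_i lambda_i a_i = (0, 0)
  -> stationarity OK
Primal feasibility (all g_i <= 0): OK
Dual feasibility (all lambda_i >= 0): FAILS
Complementary slackness (lambda_i * g_i(x) = 0 for all i): OK

Verdict: the first failing condition is dual_feasibility -> dual.

dual


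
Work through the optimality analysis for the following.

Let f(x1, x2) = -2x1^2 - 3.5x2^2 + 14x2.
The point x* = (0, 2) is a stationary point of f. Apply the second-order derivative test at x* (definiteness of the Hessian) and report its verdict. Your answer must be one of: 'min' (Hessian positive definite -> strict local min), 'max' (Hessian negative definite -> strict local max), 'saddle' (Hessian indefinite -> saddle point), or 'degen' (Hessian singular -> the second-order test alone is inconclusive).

Compute the Hessian H = grad^2 f:
  H = [[-4, 0], [0, -7]]
Verify stationarity: grad f(x*) = H x* + g = (0, 0).
Eigenvalues of H: -7, -4.
Both eigenvalues < 0, so H is negative definite -> x* is a strict local max.

max


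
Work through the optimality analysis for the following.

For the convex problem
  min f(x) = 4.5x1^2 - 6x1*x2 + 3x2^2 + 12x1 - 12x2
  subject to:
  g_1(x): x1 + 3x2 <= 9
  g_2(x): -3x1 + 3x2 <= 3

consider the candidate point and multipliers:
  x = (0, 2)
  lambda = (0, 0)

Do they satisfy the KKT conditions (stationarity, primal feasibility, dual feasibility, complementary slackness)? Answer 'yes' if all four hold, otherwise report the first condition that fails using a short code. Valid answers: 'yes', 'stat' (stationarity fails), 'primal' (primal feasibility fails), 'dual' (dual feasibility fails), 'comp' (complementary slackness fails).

Gradient of f: grad f(x) = Q x + c = (0, 0)
Constraint values g_i(x) = a_i^T x - b_i:
  g_1((0, 2)) = -3
  g_2((0, 2)) = 3
Stationarity residual: grad f(x) + sum_i lambda_i a_i = (0, 0)
  -> stationarity OK
Primal feasibility (all g_i <= 0): FAILS
Dual feasibility (all lambda_i >= 0): OK
Complementary slackness (lambda_i * g_i(x) = 0 for all i): OK

Verdict: the first failing condition is primal_feasibility -> primal.

primal


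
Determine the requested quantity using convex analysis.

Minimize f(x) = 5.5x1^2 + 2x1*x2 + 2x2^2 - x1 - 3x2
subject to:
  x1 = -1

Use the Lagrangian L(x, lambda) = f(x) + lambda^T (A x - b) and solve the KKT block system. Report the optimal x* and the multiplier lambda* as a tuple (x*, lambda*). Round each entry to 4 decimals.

Form the Lagrangian:
  L(x, lambda) = (1/2) x^T Q x + c^T x + lambda^T (A x - b)
Stationarity (grad_x L = 0): Q x + c + A^T lambda = 0.
Primal feasibility: A x = b.

This gives the KKT block system:
  [ Q   A^T ] [ x     ]   [-c ]
  [ A    0  ] [ lambda ] = [ b ]

Solving the linear system:
  x*      = (-1, 1.25)
  lambda* = (9.5)
  f(x*)   = 3.375

x* = (-1, 1.25), lambda* = (9.5)


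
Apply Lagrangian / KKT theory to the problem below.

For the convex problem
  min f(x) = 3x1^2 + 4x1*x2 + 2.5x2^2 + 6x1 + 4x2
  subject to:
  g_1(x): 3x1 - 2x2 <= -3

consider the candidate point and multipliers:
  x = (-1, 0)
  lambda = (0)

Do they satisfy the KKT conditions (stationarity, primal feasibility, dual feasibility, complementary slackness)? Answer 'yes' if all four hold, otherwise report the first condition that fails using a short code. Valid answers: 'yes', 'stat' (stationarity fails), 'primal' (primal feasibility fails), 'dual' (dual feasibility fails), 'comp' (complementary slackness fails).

Gradient of f: grad f(x) = Q x + c = (0, 0)
Constraint values g_i(x) = a_i^T x - b_i:
  g_1((-1, 0)) = 0
Stationarity residual: grad f(x) + sum_i lambda_i a_i = (0, 0)
  -> stationarity OK
Primal feasibility (all g_i <= 0): OK
Dual feasibility (all lambda_i >= 0): OK
Complementary slackness (lambda_i * g_i(x) = 0 for all i): OK

Verdict: yes, KKT holds.

yes


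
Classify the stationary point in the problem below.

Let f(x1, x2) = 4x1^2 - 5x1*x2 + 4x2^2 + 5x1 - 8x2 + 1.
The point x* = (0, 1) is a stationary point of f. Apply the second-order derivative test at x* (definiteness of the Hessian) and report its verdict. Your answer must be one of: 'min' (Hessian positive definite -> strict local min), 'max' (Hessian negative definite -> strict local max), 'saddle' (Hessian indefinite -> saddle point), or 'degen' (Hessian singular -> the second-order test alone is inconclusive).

Compute the Hessian H = grad^2 f:
  H = [[8, -5], [-5, 8]]
Verify stationarity: grad f(x*) = H x* + g = (0, 0).
Eigenvalues of H: 3, 13.
Both eigenvalues > 0, so H is positive definite -> x* is a strict local min.

min


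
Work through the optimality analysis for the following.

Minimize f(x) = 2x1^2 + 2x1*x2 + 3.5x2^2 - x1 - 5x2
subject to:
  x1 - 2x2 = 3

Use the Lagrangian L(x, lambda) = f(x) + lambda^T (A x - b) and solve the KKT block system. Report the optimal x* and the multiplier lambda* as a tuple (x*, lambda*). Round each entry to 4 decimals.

Form the Lagrangian:
  L(x, lambda) = (1/2) x^T Q x + c^T x + lambda^T (A x - b)
Stationarity (grad_x L = 0): Q x + c + A^T lambda = 0.
Primal feasibility: A x = b.

This gives the KKT block system:
  [ Q   A^T ] [ x     ]   [-c ]
  [ A    0  ] [ lambda ] = [ b ]

Solving the linear system:
  x*      = (1.5161, -0.7419)
  lambda* = (-3.5806)
  f(x*)   = 6.4677

x* = (1.5161, -0.7419), lambda* = (-3.5806)


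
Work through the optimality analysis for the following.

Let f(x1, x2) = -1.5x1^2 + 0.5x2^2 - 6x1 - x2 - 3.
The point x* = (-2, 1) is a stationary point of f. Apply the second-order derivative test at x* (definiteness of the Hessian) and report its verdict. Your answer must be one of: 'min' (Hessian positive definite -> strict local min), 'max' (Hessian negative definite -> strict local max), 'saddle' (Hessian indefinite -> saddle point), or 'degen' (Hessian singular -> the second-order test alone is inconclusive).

Compute the Hessian H = grad^2 f:
  H = [[-3, 0], [0, 1]]
Verify stationarity: grad f(x*) = H x* + g = (0, 0).
Eigenvalues of H: -3, 1.
Eigenvalues have mixed signs, so H is indefinite -> x* is a saddle point.

saddle


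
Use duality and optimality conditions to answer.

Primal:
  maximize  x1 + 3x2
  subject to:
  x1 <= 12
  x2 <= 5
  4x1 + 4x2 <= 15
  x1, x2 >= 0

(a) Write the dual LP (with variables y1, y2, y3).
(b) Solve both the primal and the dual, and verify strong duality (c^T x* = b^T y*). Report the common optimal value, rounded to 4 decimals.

The standard primal-dual pair for 'max c^T x s.t. A x <= b, x >= 0' is:
  Dual:  min b^T y  s.t.  A^T y >= c,  y >= 0.

So the dual LP is:
  minimize  12y1 + 5y2 + 15y3
  subject to:
    y1 + 4y3 >= 1
    y2 + 4y3 >= 3
    y1, y2, y3 >= 0

Solving the primal: x* = (0, 3.75).
  primal value c^T x* = 11.25.
Solving the dual: y* = (0, 0, 0.75).
  dual value b^T y* = 11.25.
Strong duality: c^T x* = b^T y*. Confirmed.

11.25


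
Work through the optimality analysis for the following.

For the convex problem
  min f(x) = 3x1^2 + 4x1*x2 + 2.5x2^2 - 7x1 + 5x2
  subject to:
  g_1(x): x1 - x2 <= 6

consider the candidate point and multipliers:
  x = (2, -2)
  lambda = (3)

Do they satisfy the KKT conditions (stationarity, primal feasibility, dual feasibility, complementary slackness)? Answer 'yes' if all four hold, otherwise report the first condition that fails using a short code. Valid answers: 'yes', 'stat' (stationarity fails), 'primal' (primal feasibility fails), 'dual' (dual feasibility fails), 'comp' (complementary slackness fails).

Gradient of f: grad f(x) = Q x + c = (-3, 3)
Constraint values g_i(x) = a_i^T x - b_i:
  g_1((2, -2)) = -2
Stationarity residual: grad f(x) + sum_i lambda_i a_i = (0, 0)
  -> stationarity OK
Primal feasibility (all g_i <= 0): OK
Dual feasibility (all lambda_i >= 0): OK
Complementary slackness (lambda_i * g_i(x) = 0 for all i): FAILS

Verdict: the first failing condition is complementary_slackness -> comp.

comp
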